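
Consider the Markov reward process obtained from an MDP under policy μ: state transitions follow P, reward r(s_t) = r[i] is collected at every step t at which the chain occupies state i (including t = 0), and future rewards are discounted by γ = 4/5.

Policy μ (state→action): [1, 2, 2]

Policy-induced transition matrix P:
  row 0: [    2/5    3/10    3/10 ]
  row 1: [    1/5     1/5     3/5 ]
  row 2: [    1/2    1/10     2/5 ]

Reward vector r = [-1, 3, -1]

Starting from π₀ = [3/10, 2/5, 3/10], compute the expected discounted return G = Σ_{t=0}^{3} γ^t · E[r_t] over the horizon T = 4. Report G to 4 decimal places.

G = 0.1840

t=0: π = [0.3000, 0.4000, 0.3000], E[r] = 0.6000, γ^t·E[r] = 0.600000, running G = 0.600000
t=1: π = [0.3500, 0.2000, 0.4500], E[r] = -0.2000, γ^t·E[r] = -0.160000, running G = 0.440000
t=2: π = [0.4050, 0.1900, 0.4050], E[r] = -0.2400, γ^t·E[r] = -0.153600, running G = 0.286400
t=3: π = [0.4025, 0.2000, 0.3975], E[r] = -0.2000, γ^t·E[r] = -0.102400, running G = 0.184000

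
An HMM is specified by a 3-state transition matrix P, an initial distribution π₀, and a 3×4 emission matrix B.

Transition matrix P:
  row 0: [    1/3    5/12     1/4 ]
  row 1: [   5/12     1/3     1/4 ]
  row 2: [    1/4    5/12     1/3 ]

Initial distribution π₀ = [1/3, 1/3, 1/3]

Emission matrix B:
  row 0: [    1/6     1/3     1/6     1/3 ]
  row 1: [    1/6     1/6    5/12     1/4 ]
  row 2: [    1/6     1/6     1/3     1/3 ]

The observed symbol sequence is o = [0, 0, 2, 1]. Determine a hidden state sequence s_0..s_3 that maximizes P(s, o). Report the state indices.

path = [1, 0, 1, 0]

t=0: δ = [5.556e-02, 5.556e-02, 5.556e-02]  (obs o_0=0)
t=1: δ = [3.858e-03, 3.858e-03, 3.086e-03]  ψ = [1, 0, 2]  (obs o_1=0)
t=2: δ = [2.679e-04, 6.698e-04, 3.429e-04]  ψ = [1, 0, 2]  (obs o_2=2)
t=3: δ = [9.303e-05, 3.721e-05, 2.791e-05]  ψ = [1, 1, 1]  (obs o_3=1)
backtrack: best end state = 0; path = [1, 0, 1, 0]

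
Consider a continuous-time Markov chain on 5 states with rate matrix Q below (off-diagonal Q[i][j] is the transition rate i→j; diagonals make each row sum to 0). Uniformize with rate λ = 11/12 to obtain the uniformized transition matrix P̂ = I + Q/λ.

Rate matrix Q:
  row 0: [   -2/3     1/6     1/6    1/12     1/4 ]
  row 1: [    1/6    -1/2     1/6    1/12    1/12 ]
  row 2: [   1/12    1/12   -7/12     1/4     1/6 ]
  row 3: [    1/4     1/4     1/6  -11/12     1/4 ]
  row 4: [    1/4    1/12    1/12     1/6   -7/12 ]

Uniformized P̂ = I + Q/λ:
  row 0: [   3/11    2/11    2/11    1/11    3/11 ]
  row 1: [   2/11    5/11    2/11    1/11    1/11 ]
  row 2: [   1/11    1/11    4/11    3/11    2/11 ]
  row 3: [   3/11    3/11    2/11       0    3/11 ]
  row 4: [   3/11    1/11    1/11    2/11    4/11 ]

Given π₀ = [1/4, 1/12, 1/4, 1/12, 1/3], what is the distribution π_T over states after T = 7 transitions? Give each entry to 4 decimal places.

π = [0.2178, 0.2127, 0.1958, 0.1358, 0.2379]

t=0: π = [0.2500, 0.0833, 0.2500, 0.0833, 0.3333]
t=1: π = [0.2197, 0.1591, 0.1970, 0.1591, 0.2652]
t=2: π = [0.2225, 0.1977, 0.1935, 0.1364, 0.2500]
t=3: π = [0.2196, 0.2078, 0.1943, 0.1364, 0.2419]
t=4: π = [0.2185, 0.2112, 0.1951, 0.1358, 0.2393]
t=5: π = [0.2180, 0.2123, 0.1955, 0.1358, 0.2383]
t=6: π = [0.2179, 0.2126, 0.1957, 0.1358, 0.2380]
t=7: π = [0.2178, 0.2127, 0.1958, 0.1358, 0.2379]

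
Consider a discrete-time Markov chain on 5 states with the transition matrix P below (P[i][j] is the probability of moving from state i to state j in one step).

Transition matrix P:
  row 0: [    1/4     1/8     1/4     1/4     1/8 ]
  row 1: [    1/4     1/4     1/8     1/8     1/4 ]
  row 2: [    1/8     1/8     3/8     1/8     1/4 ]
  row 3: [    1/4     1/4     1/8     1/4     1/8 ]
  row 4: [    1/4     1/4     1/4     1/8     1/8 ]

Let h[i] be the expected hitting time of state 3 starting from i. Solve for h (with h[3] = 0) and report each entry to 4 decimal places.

h = [5.7505, 6.5549, 6.6890, 0.0000, 6.5698]

First-step conditioning: h[3] = 0; for i ≠ 3, h[i] = 1 + Σ_k P[i][k]·h[k].
  h[0] = 1 + 1/4·h[0] + 1/8·h[1] + 1/4·h[2] + 1/8·h[4]
  h[1] = 1 + 1/4·h[0] + 1/4·h[1] + 1/8·h[2] + 1/4·h[4]
  h[2] = 1 + 1/8·h[0] + 1/8·h[1] + 3/8·h[2] + 1/4·h[4]
  h[4] = 1 + 1/4·h[0] + 1/4·h[1] + 1/4·h[2] + 1/8·h[4]
Solving the 4×4 linear system over states ≠ 3 gives exactly h = [3088/537, 3520/537, 3592/537, 0, 1176/179] (h[3] = 0 is the target).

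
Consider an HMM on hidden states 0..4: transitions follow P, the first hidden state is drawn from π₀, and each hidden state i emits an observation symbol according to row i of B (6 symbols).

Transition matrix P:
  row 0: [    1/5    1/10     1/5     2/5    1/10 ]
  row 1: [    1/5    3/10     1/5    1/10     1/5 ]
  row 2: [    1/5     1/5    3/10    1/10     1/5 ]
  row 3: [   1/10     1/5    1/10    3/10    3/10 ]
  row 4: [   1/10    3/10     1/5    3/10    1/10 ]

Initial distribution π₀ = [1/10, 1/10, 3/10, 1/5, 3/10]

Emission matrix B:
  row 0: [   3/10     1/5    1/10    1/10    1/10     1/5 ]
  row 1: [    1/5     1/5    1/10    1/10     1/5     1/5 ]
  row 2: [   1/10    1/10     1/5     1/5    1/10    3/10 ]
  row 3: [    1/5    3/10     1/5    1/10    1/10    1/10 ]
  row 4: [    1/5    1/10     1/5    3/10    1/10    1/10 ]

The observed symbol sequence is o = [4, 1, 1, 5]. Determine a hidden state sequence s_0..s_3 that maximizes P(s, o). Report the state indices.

path = [4, 3, 3, 1]

t=0: δ = [1.000e-02, 2.000e-02, 3.000e-02, 2.000e-02, 3.000e-02]  (obs o_0=4)
t=1: δ = [1.200e-03, 1.800e-03, 9.000e-04, 2.700e-03, 6.000e-04]  ψ = [2, 4, 2, 4, 2]  (obs o_1=1)
t=2: δ = [7.200e-05, 1.080e-04, 3.600e-05, 2.430e-04, 8.100e-05]  ψ = [1, 1, 1, 3, 3]  (obs o_2=1)
t=3: δ = [4.860e-06, 9.720e-06, 7.290e-06, 7.290e-06, 7.290e-06]  ψ = [3, 3, 3, 3, 3]  (obs o_3=5)
backtrack: best end state = 1; path = [4, 3, 3, 1]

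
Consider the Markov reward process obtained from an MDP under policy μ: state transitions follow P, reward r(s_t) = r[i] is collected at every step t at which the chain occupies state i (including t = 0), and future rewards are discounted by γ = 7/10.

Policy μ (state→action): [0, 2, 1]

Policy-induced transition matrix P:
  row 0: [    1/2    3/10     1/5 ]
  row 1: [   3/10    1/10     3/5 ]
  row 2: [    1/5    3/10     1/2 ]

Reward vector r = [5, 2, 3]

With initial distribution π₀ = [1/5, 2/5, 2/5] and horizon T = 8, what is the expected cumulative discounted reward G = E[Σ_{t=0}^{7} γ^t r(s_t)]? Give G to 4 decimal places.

t=0: π = [0.2000, 0.4000, 0.4000], E[r] = 3.0000, γ^t·E[r] = 3.000000, running G = 3.000000
t=1: π = [0.3000, 0.2200, 0.4800], E[r] = 3.3800, γ^t·E[r] = 2.366000, running G = 5.366000
t=2: π = [0.3120, 0.2560, 0.4320], E[r] = 3.3680, γ^t·E[r] = 1.650320, running G = 7.016320
t=3: π = [0.3192, 0.2488, 0.4320], E[r] = 3.3896, γ^t·E[r] = 1.162633, running G = 8.178953
t=4: π = [0.3206, 0.2502, 0.4291], E[r] = 3.3910, γ^t·E[r] = 0.814189, running G = 8.993142
t=5: π = [0.3212, 0.2500, 0.4288], E[r] = 3.3925, γ^t·E[r] = 0.570174, running G = 9.563316
t=6: π = [0.3214, 0.2500, 0.4286], E[r] = 3.3927, γ^t·E[r] = 0.399149, running G = 9.962465
t=7: π = [0.3214, 0.2500, 0.4286], E[r] = 3.3928, γ^t·E[r] = 0.279413, running G = 10.241878

G = 10.2419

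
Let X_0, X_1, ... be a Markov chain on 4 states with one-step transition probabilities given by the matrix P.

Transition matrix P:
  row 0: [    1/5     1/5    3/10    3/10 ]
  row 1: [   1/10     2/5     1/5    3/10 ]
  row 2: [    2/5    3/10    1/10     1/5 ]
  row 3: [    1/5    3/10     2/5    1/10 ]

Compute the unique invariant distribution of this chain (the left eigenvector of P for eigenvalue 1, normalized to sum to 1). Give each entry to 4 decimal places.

Balance equations π_j = Σ_i π_i·P[i][j]:
  π_0 = 1/5·π_0 + 1/10·π_1 + 2/5·π_2 + 1/5·π_3
  π_1 = 1/5·π_0 + 2/5·π_1 + 3/10·π_2 + 3/10·π_3
  π_2 = 3/10·π_0 + 1/5·π_1 + 1/10·π_2 + 2/5·π_3
  normalize: π_0 + π_1 + π_2 + π_3 = 1
Solving the linear system gives exactly π = [255/1171, 362/1171, 285/1171, 269/1171].

π = [0.2178, 0.3091, 0.2434, 0.2297]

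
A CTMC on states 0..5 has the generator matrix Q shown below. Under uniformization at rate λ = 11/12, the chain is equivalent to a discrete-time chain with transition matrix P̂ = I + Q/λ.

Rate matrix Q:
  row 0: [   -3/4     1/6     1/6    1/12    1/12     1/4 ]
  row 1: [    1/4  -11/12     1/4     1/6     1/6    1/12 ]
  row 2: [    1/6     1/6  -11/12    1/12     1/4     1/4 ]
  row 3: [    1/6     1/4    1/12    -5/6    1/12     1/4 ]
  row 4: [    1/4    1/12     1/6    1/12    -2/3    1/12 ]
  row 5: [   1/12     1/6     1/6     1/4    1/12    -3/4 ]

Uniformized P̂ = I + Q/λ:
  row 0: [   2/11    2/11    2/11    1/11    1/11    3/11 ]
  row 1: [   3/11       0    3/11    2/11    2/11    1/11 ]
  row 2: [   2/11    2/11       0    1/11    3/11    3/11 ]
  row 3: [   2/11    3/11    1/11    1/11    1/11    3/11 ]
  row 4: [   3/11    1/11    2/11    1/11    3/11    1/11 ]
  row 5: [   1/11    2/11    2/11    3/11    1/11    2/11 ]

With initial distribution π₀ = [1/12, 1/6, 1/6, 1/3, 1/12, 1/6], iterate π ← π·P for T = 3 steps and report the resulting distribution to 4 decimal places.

π = [0.1921, 0.1535, 0.1530, 0.1397, 0.1625, 0.1991]

t=0: π = [0.0833, 0.1667, 0.1667, 0.3333, 0.0833, 0.1667]
t=1: π = [0.1894, 0.1742, 0.1364, 0.1364, 0.1515, 0.2121]
t=2: π = [0.1921, 0.1488, 0.1605, 0.1453, 0.1591, 0.1942]
t=3: π = [0.1921, 0.1535, 0.1530, 0.1397, 0.1625, 0.1991]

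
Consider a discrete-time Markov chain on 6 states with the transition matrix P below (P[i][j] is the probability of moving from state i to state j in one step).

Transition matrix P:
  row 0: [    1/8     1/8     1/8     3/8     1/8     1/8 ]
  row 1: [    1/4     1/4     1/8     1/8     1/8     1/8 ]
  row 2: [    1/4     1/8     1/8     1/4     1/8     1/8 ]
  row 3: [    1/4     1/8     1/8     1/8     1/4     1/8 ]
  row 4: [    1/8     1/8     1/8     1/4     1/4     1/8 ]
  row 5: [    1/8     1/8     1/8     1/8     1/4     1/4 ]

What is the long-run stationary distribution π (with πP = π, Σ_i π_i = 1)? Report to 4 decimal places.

π = [0.1849, 0.1429, 0.1250, 0.2110, 0.1934, 0.1429]

Balance equations π_j = Σ_i π_i·P[i][j]:
  π_0 = 1/8·π_0 + 1/4·π_1 + 1/4·π_2 + 1/4·π_3 + 1/8·π_4 + 1/8·π_5
  π_1 = 1/8·π_0 + 1/4·π_1 + 1/8·π_2 + 1/8·π_3 + 1/8·π_4 + 1/8·π_5
  π_2 = 1/8·π_0 + 1/8·π_1 + 1/8·π_2 + 1/8·π_3 + 1/8·π_4 + 1/8·π_5
  π_3 = 3/8·π_0 + 1/8·π_1 + 1/4·π_2 + 1/8·π_3 + 1/4·π_4 + 1/8·π_5
  π_4 = 1/8·π_0 + 1/8·π_1 + 1/8·π_2 + 1/4·π_3 + 1/4·π_4 + 1/4·π_5
  normalize: π_0 + π_1 + π_2 + π_3 + π_4 + π_5 = 1
Solving the linear system gives exactly π = [105/568, 1/7, 1/8, 839/3976, 769/3976, 1/7].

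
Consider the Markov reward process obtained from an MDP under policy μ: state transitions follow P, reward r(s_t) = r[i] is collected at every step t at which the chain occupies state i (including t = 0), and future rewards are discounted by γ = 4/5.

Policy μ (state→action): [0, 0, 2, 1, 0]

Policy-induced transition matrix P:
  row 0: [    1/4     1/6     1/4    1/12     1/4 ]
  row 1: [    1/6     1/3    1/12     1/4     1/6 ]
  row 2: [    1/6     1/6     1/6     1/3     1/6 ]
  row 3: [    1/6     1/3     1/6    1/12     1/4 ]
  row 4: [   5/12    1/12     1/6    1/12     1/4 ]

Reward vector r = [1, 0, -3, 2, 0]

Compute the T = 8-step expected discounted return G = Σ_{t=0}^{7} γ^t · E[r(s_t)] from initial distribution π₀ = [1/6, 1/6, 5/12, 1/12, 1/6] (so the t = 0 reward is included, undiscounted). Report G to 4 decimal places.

G = -0.6691

t=0: π = [0.1667, 0.1667, 0.4167, 0.0833, 0.1667], E[r] = -0.9167, γ^t·E[r] = -0.916667, running G = -0.916667
t=1: π = [0.2222, 0.1944, 0.1667, 0.2153, 0.2014], E[r] = 0.1528, γ^t·E[r] = 0.122222, running G = -0.794444
t=2: π = [0.2355, 0.2182, 0.1690, 0.1574, 0.2199], E[r] = 0.0434, γ^t·E[r] = 0.027778, running G = -0.766667
t=3: π = [0.2413, 0.2109, 0.1681, 0.1619, 0.2177], E[r] = 0.0608, γ^t·E[r] = 0.031136, running G = -0.735531
t=4: π = [0.2412, 0.2107, 0.1692, 0.1605, 0.2184], E[r] = 0.0547, γ^t·E[r] = 0.022388, running G = -0.713142
t=5: π = [0.2414, 0.2103, 0.1692, 0.1607, 0.2183], E[r] = 0.0552, γ^t·E[r] = 0.018095, running G = -0.695047
t=6: π = [0.2414, 0.2103, 0.1693, 0.1607, 0.2184], E[r] = 0.0550, γ^t·E[r] = 0.014415, running G = -0.680632
t=7: π = [0.2414, 0.2103, 0.1693, 0.1607, 0.2184], E[r] = 0.0550, γ^t·E[r] = 0.011536, running G = -0.669096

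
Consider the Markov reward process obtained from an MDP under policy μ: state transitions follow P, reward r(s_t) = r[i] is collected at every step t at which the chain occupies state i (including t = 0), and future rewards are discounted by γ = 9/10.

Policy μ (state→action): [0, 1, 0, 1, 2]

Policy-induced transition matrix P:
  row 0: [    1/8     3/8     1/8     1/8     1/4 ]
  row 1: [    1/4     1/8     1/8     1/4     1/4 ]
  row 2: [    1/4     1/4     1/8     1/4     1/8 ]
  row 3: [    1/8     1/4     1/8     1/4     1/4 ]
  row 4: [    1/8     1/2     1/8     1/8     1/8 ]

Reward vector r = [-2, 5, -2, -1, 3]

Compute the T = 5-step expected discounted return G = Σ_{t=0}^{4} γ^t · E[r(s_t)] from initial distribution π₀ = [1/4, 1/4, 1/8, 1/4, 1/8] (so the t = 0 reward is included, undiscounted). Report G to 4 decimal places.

t=0: π = [0.2500, 0.2500, 0.1250, 0.2500, 0.1250], E[r] = 0.6250, γ^t·E[r] = 0.625000, running G = 0.625000
t=1: π = [0.1719, 0.2813, 0.1250, 0.2031, 0.2188], E[r] = 1.2656, γ^t·E[r] = 1.139063, running G = 1.764063
t=2: π = [0.1758, 0.2910, 0.1250, 0.2012, 0.2070], E[r] = 1.2734, γ^t·E[r] = 1.031484, running G = 2.795547
t=3: π = [0.1770, 0.2874, 0.1250, 0.2021, 0.2085], E[r] = 1.2561, γ^t·E[r] = 0.915699, running G = 3.711246
t=4: π = [0.1765, 0.2883, 0.1250, 0.2018, 0.2083], E[r] = 1.2617, γ^t·E[r] = 0.827794, running G = 4.539040

G = 4.5390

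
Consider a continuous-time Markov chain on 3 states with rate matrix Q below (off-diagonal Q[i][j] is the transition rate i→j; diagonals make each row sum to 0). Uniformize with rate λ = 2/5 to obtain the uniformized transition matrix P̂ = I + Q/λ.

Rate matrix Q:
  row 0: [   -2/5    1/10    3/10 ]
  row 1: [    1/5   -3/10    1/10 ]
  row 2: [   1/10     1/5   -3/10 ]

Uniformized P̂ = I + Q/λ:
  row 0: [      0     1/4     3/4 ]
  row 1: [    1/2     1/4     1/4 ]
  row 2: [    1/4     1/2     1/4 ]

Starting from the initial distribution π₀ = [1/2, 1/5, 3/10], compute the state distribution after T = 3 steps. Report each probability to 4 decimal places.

π = [0.2719, 0.3344, 0.3938]

t=0: π = [0.5000, 0.2000, 0.3000]
t=1: π = [0.1750, 0.3250, 0.5000]
t=2: π = [0.2875, 0.3750, 0.3375]
t=3: π = [0.2719, 0.3344, 0.3938]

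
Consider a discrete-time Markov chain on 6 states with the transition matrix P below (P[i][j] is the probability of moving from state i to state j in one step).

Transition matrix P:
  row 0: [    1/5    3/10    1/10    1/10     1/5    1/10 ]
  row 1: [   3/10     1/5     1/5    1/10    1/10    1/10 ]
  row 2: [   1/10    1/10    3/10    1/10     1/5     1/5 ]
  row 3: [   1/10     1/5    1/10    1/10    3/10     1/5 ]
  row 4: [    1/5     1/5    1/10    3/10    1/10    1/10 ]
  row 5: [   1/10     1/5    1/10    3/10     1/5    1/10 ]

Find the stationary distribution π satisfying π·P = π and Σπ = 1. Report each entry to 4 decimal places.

Balance equations π_j = Σ_i π_i·P[i][j]:
  π_0 = 1/5·π_0 + 3/10·π_1 + 1/10·π_2 + 1/10·π_3 + 1/5·π_4 + 1/10·π_5
  π_1 = 3/10·π_0 + 1/5·π_1 + 1/10·π_2 + 1/5·π_3 + 1/5·π_4 + 1/5·π_5
  π_2 = 1/10·π_0 + 1/5·π_1 + 3/10·π_2 + 1/10·π_3 + 1/10·π_4 + 1/10·π_5
  π_3 = 1/10·π_0 + 1/10·π_1 + 1/10·π_2 + 1/10·π_3 + 3/10·π_4 + 3/10·π_5
  π_4 = 1/5·π_0 + 1/10·π_1 + 1/5·π_2 + 3/10·π_3 + 1/10·π_4 + 1/5·π_5
  normalize: π_0 + π_1 + π_2 + π_3 + π_4 + π_5 = 1
Solving the linear system gives exactly π = [615/3496, 2390/11799, 14189/94392, 5093/31464, 731/4104, 6193/47196].

π = [0.1759, 0.2026, 0.1503, 0.1619, 0.1781, 0.1312]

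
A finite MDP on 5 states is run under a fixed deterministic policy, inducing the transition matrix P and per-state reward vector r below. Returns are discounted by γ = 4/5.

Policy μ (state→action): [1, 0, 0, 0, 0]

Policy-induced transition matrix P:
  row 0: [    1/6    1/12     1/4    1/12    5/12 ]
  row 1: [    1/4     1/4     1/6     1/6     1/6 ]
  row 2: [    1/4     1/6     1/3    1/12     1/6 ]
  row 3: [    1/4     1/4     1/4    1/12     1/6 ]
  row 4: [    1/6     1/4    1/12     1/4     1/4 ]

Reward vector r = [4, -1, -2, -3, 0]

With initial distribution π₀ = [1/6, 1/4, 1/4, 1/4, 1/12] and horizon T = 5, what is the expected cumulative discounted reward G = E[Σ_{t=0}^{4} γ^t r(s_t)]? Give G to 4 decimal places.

t=0: π = [0.1667, 0.2500, 0.2500, 0.2500, 0.0833], E[r] = -0.8333, γ^t·E[r] = -0.833333, running G = -0.833333
t=1: π = [0.2292, 0.2014, 0.2361, 0.1181, 0.2153], E[r] = -0.1111, γ^t·E[r] = -0.088889, running G = -0.922222
t=2: π = [0.2130, 0.1921, 0.2170, 0.1360, 0.2419], E[r] = -0.1823, γ^t·E[r] = -0.116667, running G = -1.038889
t=3: π = [0.2121, 0.1964, 0.2118, 0.1397, 0.2401], E[r] = -0.1905, γ^t·E[r] = -0.097556, running G = -1.136444
t=4: π = [0.2123, 0.1970, 0.2113, 0.1397, 0.2397], E[r] = -0.1894, γ^t·E[r] = -0.077577, running G = -1.214021

G = -1.2140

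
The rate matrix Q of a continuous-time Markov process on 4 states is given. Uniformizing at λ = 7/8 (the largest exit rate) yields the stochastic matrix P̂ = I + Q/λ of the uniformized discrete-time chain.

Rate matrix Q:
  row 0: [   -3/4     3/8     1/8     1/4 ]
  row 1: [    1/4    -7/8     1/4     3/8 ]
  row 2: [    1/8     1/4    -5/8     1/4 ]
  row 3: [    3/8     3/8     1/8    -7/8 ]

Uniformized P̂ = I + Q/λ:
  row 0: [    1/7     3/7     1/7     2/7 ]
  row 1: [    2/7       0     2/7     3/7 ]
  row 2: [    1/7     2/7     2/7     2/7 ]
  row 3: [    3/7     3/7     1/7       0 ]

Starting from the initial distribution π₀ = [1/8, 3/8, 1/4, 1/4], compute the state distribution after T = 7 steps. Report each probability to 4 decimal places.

t=0: π = [0.1250, 0.3750, 0.2500, 0.2500]
t=1: π = [0.2679, 0.2321, 0.2321, 0.2679]
t=2: π = [0.2526, 0.2959, 0.2092, 0.2423]
t=3: π = [0.2544, 0.2719, 0.2150, 0.2587]
t=4: π = [0.2556, 0.2813, 0.2124, 0.2506]
t=5: π = [0.2547, 0.2777, 0.2134, 0.2543]
t=6: π = [0.2552, 0.2791, 0.2130, 0.2527]
t=7: π = [0.2549, 0.2785, 0.2132, 0.2534]

π = [0.2549, 0.2785, 0.2132, 0.2534]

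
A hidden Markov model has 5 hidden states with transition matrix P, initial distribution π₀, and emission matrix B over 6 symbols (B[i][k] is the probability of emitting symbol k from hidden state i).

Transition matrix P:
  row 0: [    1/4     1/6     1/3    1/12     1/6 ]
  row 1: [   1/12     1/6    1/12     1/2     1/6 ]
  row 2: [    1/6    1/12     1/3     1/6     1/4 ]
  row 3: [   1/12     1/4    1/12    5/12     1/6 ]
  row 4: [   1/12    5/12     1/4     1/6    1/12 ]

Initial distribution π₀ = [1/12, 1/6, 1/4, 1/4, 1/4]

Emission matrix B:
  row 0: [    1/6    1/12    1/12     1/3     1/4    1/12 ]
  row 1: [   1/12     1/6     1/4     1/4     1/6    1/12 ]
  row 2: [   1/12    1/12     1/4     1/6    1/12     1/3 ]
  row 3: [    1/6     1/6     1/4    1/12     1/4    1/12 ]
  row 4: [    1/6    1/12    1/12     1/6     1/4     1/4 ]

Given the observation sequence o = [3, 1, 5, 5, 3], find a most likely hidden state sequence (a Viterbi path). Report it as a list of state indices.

path = [2, 2, 2, 4, 1]

t=0: δ = [2.778e-02, 4.167e-02, 4.167e-02, 2.083e-02, 4.167e-02]  (obs o_0=3)
t=1: δ = [5.787e-04, 2.894e-03, 1.157e-03, 3.472e-03, 8.681e-04]  ψ = [0, 4, 2, 1, 2]  (obs o_1=1)
t=2: δ = [2.411e-05, 7.234e-05, 1.286e-04, 1.206e-04, 1.447e-04]  ψ = [3, 3, 2, 1, 3]  (obs o_2=5)
t=3: δ = [1.786e-06, 5.023e-06, 1.429e-05, 4.186e-06, 8.038e-06]  ψ = [2, 4, 2, 3, 2]  (obs o_3=5)
t=4: δ = [7.938e-07, 8.372e-07, 7.938e-07, 2.093e-07, 5.954e-07]  ψ = [2, 4, 2, 1, 2]  (obs o_4=3)
backtrack: best end state = 1; path = [2, 2, 2, 4, 1]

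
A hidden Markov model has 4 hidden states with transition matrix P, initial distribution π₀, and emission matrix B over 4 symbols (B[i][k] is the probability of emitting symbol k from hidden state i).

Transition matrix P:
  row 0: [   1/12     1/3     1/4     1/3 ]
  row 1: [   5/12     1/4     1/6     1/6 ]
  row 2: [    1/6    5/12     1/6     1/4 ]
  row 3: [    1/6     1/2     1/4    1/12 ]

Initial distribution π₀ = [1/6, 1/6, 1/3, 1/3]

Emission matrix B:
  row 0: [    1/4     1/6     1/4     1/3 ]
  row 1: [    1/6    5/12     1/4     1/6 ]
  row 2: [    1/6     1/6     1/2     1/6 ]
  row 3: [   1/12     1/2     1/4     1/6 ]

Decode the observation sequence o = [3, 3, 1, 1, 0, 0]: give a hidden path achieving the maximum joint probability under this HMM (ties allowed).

path = [1, 0, 3, 1, 0, 1]

t=0: δ = [5.556e-02, 2.778e-02, 5.556e-02, 5.556e-02]  (obs o_0=3)
t=1: δ = [3.858e-03, 4.630e-03, 2.315e-03, 3.086e-03]  ψ = [1, 3, 0, 0]  (obs o_1=3)
t=2: δ = [3.215e-04, 6.430e-04, 1.608e-04, 6.430e-04]  ψ = [1, 3, 0, 0]  (obs o_2=1)
t=3: δ = [4.465e-05, 1.340e-04, 2.679e-05, 5.358e-05]  ψ = [1, 3, 3, 0]  (obs o_3=1)
t=4: δ = [1.395e-05, 5.582e-06, 3.721e-06, 1.861e-06]  ψ = [1, 1, 1, 1]  (obs o_4=0)
t=5: δ = [5.814e-07, 7.752e-07, 5.814e-07, 3.876e-07]  ψ = [1, 0, 0, 0]  (obs o_5=0)
backtrack: best end state = 1; path = [1, 0, 3, 1, 0, 1]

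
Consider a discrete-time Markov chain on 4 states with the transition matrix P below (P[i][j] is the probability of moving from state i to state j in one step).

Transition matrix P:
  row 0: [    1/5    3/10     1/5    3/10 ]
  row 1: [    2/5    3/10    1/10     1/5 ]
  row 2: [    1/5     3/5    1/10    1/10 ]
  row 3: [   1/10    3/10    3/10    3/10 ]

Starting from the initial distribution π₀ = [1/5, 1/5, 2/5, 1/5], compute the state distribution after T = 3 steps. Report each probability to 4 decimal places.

t=0: π = [0.2000, 0.2000, 0.4000, 0.2000]
t=1: π = [0.2200, 0.4200, 0.1600, 0.2000]
t=2: π = [0.2640, 0.3480, 0.1620, 0.2260]
t=3: π = [0.2470, 0.3486, 0.1716, 0.2328]

π = [0.2470, 0.3486, 0.1716, 0.2328]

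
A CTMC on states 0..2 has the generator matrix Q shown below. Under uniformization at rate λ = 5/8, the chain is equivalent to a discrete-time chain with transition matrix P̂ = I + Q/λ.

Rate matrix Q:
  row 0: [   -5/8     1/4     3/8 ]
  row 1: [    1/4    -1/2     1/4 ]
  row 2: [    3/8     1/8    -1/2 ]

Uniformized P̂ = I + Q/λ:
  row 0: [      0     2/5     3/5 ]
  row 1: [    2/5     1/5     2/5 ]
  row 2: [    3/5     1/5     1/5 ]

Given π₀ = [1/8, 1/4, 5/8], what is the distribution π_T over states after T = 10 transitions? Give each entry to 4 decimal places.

t=0: π = [0.1250, 0.2500, 0.6250]
t=1: π = [0.4750, 0.2250, 0.3000]
t=2: π = [0.2700, 0.2950, 0.4350]
t=3: π = [0.3790, 0.2540, 0.3670]
t=4: π = [0.3218, 0.2758, 0.4024]
t=5: π = [0.3518, 0.2644, 0.3839]
t=6: π = [0.3361, 0.2704, 0.3936]
t=7: π = [0.3443, 0.2672, 0.3885]
t=8: π = [0.3400, 0.2689, 0.3912]
t=9: π = [0.3422, 0.2680, 0.3898]
t=10: π = [0.3411, 0.2684, 0.3905]

π = [0.3411, 0.2684, 0.3905]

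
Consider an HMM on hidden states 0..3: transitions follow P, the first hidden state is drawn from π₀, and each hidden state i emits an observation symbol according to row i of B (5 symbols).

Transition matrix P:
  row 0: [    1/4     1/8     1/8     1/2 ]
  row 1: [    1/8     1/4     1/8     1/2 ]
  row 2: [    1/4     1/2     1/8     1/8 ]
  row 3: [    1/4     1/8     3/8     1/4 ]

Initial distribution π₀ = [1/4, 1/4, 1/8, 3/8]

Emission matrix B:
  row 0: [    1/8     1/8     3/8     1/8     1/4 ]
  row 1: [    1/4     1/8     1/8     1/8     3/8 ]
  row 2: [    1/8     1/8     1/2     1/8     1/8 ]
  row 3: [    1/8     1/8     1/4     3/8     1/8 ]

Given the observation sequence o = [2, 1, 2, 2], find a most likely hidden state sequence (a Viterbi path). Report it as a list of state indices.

t=0: δ = [9.375e-02, 3.125e-02, 6.250e-02, 9.375e-02]  (obs o_0=2)
t=1: δ = [2.930e-03, 3.906e-03, 4.395e-03, 5.859e-03]  ψ = [0, 2, 3, 0]  (obs o_1=1)
t=2: δ = [5.493e-04, 2.747e-04, 1.099e-03, 4.883e-04]  ψ = [3, 2, 3, 1]  (obs o_2=2)
t=3: δ = [1.030e-04, 6.866e-05, 9.155e-05, 6.866e-05]  ψ = [2, 2, 3, 0]  (obs o_3=2)
backtrack: best end state = 0; path = [0, 3, 2, 0]

path = [0, 3, 2, 0]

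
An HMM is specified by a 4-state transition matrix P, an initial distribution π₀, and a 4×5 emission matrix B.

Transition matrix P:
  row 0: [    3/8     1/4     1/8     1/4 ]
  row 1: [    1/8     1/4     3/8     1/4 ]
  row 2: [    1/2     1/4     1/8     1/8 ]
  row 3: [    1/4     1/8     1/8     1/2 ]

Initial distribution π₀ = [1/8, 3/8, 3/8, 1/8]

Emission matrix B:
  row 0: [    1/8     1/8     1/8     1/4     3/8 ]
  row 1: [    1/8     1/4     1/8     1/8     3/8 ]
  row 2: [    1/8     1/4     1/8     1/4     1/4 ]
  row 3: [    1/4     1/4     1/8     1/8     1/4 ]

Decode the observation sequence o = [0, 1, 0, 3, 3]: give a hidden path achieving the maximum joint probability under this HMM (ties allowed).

t=0: δ = [1.562e-02, 4.688e-02, 4.688e-02, 3.125e-02]  (obs o_0=0)
t=1: δ = [2.930e-03, 2.930e-03, 4.395e-03, 3.906e-03]  ψ = [2, 1, 1, 3]  (obs o_1=1)
t=2: δ = [2.747e-04, 1.373e-04, 1.373e-04, 4.883e-04]  ψ = [2, 2, 1, 3]  (obs o_2=0)
t=3: δ = [3.052e-05, 8.583e-06, 1.526e-05, 3.052e-05]  ψ = [3, 0, 3, 3]  (obs o_3=3)
t=4: δ = [2.861e-06, 9.537e-07, 9.537e-07, 1.907e-06]  ψ = [0, 0, 0, 3]  (obs o_4=3)
backtrack: best end state = 0; path = [3, 3, 3, 0, 0]

path = [3, 3, 3, 0, 0]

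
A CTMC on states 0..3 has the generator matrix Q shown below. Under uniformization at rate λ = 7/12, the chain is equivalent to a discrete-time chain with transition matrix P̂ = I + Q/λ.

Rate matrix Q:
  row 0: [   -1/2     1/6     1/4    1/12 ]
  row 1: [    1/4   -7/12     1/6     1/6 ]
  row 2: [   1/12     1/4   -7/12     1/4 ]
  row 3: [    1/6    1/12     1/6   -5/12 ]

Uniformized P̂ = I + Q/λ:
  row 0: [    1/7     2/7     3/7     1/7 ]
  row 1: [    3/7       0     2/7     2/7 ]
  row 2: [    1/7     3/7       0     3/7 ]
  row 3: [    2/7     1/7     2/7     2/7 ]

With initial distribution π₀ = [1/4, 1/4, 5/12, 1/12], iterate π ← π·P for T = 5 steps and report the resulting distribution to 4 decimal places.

t=0: π = [0.2500, 0.2500, 0.4167, 0.0833]
t=1: π = [0.2262, 0.2619, 0.2024, 0.3095]
t=2: π = [0.2619, 0.1956, 0.2602, 0.2823]
t=3: π = [0.2391, 0.2267, 0.2488, 0.2855]
t=4: π = [0.2484, 0.2157, 0.2488, 0.2871]
t=5: π = [0.2455, 0.2186, 0.2501, 0.2858]

π = [0.2455, 0.2186, 0.2501, 0.2858]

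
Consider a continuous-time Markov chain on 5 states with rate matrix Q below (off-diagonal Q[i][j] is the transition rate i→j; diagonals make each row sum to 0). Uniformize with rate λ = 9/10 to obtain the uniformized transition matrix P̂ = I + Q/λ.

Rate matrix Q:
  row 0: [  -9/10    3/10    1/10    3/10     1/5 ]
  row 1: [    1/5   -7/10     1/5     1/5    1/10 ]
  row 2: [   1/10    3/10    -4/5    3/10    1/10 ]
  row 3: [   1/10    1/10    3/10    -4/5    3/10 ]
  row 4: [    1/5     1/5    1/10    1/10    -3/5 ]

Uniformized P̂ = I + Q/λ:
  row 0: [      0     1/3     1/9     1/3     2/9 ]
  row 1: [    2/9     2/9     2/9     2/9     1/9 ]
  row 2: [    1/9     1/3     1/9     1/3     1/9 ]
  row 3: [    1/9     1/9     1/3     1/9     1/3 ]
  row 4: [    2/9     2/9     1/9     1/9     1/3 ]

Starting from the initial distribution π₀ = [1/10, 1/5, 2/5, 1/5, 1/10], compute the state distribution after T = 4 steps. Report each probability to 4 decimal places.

π = [0.1461, 0.2351, 0.1845, 0.2103, 0.2239]

t=0: π = [0.1000, 0.2000, 0.4000, 0.2000, 0.1000]
t=1: π = [0.1333, 0.2556, 0.1778, 0.2444, 0.1889]
t=2: π = [0.1457, 0.2296, 0.1938, 0.2086, 0.2222]
t=3: π = [0.1451, 0.2368, 0.1830, 0.2121, 0.2230]
t=4: π = [0.1461, 0.2351, 0.1845, 0.2103, 0.2239]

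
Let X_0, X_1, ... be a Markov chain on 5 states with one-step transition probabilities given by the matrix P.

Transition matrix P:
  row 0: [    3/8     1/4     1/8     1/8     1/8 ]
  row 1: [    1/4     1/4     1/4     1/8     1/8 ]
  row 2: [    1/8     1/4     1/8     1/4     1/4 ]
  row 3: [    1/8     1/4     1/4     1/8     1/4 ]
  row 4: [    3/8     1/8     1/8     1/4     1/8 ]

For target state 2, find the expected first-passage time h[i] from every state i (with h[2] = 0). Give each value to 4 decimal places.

First-step conditioning: h[2] = 0; for i ≠ 2, h[i] = 1 + Σ_k P[i][k]·h[k].
  h[0] = 1 + 3/8·h[0] + 1/4·h[1] + 1/8·h[3] + 1/8·h[4]
  h[1] = 1 + 1/4·h[0] + 1/4·h[1] + 1/8·h[3] + 1/8·h[4]
  h[3] = 1 + 1/8·h[0] + 1/4·h[1] + 1/8·h[3] + 1/4·h[4]
  h[4] = 1 + 3/8·h[0] + 1/8·h[1] + 1/4·h[3] + 1/8·h[4]
Solving the 4×4 linear system over states ≠ 2 gives exactly h = [64/11, 56/11, 0, 56/11, 64/11] (h[2] = 0 is the target).

h = [5.8182, 5.0909, 0.0000, 5.0909, 5.8182]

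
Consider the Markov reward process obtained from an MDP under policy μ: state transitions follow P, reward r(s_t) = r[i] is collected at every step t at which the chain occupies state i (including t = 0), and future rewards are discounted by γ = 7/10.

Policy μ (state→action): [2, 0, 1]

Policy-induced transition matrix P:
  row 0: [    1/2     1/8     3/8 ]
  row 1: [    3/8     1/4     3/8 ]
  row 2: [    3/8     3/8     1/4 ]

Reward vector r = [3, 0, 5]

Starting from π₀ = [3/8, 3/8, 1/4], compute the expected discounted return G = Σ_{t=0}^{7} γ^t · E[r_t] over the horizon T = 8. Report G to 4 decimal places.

t=0: π = [0.3750, 0.3750, 0.2500], E[r] = 2.3750, γ^t·E[r] = 2.375000, running G = 2.375000
t=1: π = [0.4219, 0.2344, 0.3438], E[r] = 2.9844, γ^t·E[r] = 2.089063, running G = 4.464063
t=2: π = [0.4277, 0.2402, 0.3320], E[r] = 2.9434, γ^t·E[r] = 1.442246, running G = 5.906309
t=3: π = [0.4285, 0.2380, 0.3335], E[r] = 2.9529, γ^t·E[r] = 1.012838, running G = 6.919147
t=4: π = [0.4286, 0.2381, 0.3333], E[r] = 2.9522, γ^t·E[r] = 0.708833, running G = 7.627980
t=5: π = [0.4286, 0.2381, 0.3333], E[r] = 2.9524, γ^t·E[r] = 0.496208, running G = 8.124188
t=6: π = [0.4286, 0.2381, 0.3333], E[r] = 2.9524, γ^t·E[r] = 0.347344, running G = 8.471532
t=7: π = [0.4286, 0.2381, 0.3333], E[r] = 2.9524, γ^t·E[r] = 0.243141, running G = 8.714673

G = 8.7147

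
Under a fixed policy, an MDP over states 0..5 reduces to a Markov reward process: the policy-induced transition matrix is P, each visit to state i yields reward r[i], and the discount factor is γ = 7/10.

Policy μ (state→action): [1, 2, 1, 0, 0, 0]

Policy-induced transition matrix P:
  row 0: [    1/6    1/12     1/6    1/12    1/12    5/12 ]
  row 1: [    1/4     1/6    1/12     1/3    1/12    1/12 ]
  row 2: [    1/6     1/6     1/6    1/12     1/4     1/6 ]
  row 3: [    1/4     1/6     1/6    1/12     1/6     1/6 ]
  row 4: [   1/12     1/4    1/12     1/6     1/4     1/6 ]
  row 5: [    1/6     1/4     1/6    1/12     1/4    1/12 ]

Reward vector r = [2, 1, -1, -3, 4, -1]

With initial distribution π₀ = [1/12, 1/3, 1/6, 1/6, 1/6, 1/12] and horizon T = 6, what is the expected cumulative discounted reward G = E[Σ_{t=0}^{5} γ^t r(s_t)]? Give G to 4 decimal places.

t=0: π = [0.0833, 0.3333, 0.1667, 0.1667, 0.1667, 0.0833], E[r] = 0.4167, γ^t·E[r] = 0.416667, running G = 0.416667
t=1: π = [0.1944, 0.1806, 0.1250, 0.1806, 0.1667, 0.1528], E[r] = 0.4167, γ^t·E[r] = 0.291667, running G = 0.708333
t=2: π = [0.1829, 0.1771, 0.1377, 0.1424, 0.1725, 0.1875], E[r] = 0.4803, γ^t·E[r] = 0.235359, running G = 0.943692
t=3: π = [0.1789, 0.1814, 0.1375, 0.1420, 0.1781, 0.1820], E[r] = 0.5064, γ^t·E[r] = 0.173683, running G = 1.117376
t=4: π = [0.1788, 0.1818, 0.1367, 0.1435, 0.1781, 0.1811], E[r] = 0.5033, γ^t·E[r] = 0.120853, running G = 1.238228
t=5: π = [0.1789, 0.1817, 0.1367, 0.1436, 0.1779, 0.1811], E[r] = 0.5027, γ^t·E[r] = 0.084491, running G = 1.322719

G = 1.3227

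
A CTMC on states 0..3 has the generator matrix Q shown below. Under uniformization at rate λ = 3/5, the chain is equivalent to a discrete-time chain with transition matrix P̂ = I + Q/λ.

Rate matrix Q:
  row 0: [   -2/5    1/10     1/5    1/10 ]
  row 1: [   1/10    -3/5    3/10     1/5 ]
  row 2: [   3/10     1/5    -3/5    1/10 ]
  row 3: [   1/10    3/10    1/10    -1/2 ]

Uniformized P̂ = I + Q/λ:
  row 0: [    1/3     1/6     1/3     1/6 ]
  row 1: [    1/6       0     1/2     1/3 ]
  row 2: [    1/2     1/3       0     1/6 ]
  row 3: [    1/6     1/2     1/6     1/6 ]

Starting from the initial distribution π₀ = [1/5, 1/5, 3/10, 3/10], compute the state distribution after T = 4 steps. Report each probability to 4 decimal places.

π = [0.2988, 0.2340, 0.2595, 0.2078]

t=0: π = [0.2000, 0.2000, 0.3000, 0.3000]
t=1: π = [0.3000, 0.2833, 0.2167, 0.2000]
t=2: π = [0.2889, 0.2222, 0.2750, 0.2139]
t=3: π = [0.3065, 0.2468, 0.2431, 0.2037]
t=4: π = [0.2988, 0.2340, 0.2595, 0.2078]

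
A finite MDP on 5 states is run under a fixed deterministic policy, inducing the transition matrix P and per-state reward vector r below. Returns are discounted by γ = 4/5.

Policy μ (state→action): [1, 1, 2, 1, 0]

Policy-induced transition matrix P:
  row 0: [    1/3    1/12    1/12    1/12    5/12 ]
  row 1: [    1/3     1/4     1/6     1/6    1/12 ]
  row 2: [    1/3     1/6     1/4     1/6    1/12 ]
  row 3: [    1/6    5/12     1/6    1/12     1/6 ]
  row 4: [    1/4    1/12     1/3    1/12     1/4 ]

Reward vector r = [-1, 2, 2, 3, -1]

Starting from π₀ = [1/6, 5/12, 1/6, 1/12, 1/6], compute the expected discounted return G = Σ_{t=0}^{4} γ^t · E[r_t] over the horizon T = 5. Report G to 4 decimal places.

t=0: π = [0.1667, 0.4167, 0.1667, 0.0833, 0.1667], E[r] = 1.0833, γ^t·E[r] = 1.083333, running G = 1.083333
t=1: π = [0.3056, 0.1944, 0.1944, 0.1319, 0.1736], E[r] = 0.6944, γ^t·E[r] = 0.555556, running G = 1.638889
t=2: π = [0.2969, 0.1759, 0.1863, 0.1157, 0.2251], E[r] = 0.5498, γ^t·E[r] = 0.351852, running G = 1.990741
t=3: π = [0.2953, 0.1668, 0.1950, 0.1135, 0.2295], E[r] = 0.5393, γ^t·E[r] = 0.276123, running G = 2.266864
t=4: π = [0.2953, 0.1652, 0.1966, 0.1135, 0.2295], E[r] = 0.5392, γ^t·E[r] = 0.220861, running G = 2.487725

G = 2.4877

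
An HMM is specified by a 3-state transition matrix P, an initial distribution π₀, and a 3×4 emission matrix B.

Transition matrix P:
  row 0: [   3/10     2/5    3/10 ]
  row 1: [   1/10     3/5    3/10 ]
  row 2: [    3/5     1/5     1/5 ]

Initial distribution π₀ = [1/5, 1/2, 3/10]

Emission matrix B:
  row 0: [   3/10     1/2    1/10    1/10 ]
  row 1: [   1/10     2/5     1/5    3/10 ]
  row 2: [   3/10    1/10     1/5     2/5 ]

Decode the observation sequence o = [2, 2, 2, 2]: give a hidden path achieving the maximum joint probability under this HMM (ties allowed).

t=0: δ = [2.000e-02, 1.000e-01, 6.000e-02]  (obs o_0=2)
t=1: δ = [3.600e-03, 1.200e-02, 6.000e-03]  ψ = [2, 1, 1]  (obs o_1=2)
t=2: δ = [3.600e-04, 1.440e-03, 7.200e-04]  ψ = [2, 1, 1]  (obs o_2=2)
t=3: δ = [4.320e-05, 1.728e-04, 8.640e-05]  ψ = [2, 1, 1]  (obs o_3=2)
backtrack: best end state = 1; path = [1, 1, 1, 1]

path = [1, 1, 1, 1]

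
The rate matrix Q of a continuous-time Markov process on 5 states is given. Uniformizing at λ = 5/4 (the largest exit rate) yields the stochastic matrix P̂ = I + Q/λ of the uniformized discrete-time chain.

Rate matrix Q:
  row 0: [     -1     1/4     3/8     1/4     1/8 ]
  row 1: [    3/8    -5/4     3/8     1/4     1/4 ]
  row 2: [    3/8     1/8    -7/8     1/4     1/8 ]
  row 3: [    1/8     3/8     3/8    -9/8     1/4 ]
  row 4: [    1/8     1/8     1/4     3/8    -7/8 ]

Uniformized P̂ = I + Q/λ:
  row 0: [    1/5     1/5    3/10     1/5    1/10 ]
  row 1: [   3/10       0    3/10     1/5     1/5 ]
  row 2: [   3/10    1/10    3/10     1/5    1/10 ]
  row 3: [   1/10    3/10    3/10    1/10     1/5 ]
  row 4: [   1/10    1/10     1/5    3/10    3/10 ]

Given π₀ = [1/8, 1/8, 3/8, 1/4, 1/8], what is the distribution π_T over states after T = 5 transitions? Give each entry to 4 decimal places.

π = [0.2064, 0.1455, 0.2832, 0.1971, 0.1678]

t=0: π = [0.1250, 0.1250, 0.3750, 0.2500, 0.1250]
t=1: π = [0.2125, 0.1500, 0.2875, 0.1875, 0.1625]
t=2: π = [0.2088, 0.1438, 0.2838, 0.1975, 0.1663]
t=3: π = [0.2064, 0.1460, 0.2834, 0.1969, 0.1674]
t=4: π = [0.2065, 0.1454, 0.2833, 0.1971, 0.1678]
t=5: π = [0.2064, 0.1455, 0.2832, 0.1971, 0.1678]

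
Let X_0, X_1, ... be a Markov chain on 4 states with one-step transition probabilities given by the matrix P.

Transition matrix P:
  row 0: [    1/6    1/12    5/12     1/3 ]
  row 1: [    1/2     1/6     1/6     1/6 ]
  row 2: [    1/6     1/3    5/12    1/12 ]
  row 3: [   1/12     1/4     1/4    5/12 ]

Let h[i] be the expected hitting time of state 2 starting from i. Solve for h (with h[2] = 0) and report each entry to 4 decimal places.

h = [3.0992, 3.8182, 0.0000, 3.7934]

First-step conditioning: h[2] = 0; for i ≠ 2, h[i] = 1 + Σ_k P[i][k]·h[k].
  h[0] = 1 + 1/6·h[0] + 1/12·h[1] + 1/3·h[3]
  h[1] = 1 + 1/2·h[0] + 1/6·h[1] + 1/6·h[3]
  h[3] = 1 + 1/12·h[0] + 1/4·h[1] + 5/12·h[3]
Solving the 3×3 linear system over states ≠ 2 gives exactly h = [375/121, 42/11, 0, 459/121] (h[2] = 0 is the target).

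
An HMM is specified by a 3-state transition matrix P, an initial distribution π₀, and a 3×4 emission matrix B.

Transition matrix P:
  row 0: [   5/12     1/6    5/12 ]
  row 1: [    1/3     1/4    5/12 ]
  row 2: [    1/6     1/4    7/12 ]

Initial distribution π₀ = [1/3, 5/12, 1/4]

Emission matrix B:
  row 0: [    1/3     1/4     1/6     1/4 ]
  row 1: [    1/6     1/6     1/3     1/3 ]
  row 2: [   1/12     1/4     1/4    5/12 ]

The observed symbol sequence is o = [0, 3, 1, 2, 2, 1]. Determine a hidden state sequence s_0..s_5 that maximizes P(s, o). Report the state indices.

t=0: δ = [1.111e-01, 6.944e-02, 2.083e-02]  (obs o_0=0)
t=1: δ = [1.157e-02, 6.173e-03, 1.929e-02]  ψ = [0, 0, 0]  (obs o_1=3)
t=2: δ = [1.206e-03, 8.038e-04, 2.813e-03]  ψ = [0, 2, 2]  (obs o_2=1)
t=3: δ = [8.372e-05, 2.344e-04, 4.103e-04]  ψ = [0, 2, 2]  (obs o_3=2)
t=4: δ = [1.302e-05, 3.419e-05, 5.983e-05]  ψ = [1, 2, 2]  (obs o_4=2)
t=5: δ = [2.849e-06, 2.493e-06, 8.725e-06]  ψ = [1, 2, 2]  (obs o_5=1)
backtrack: best end state = 2; path = [0, 2, 2, 2, 2, 2]

path = [0, 2, 2, 2, 2, 2]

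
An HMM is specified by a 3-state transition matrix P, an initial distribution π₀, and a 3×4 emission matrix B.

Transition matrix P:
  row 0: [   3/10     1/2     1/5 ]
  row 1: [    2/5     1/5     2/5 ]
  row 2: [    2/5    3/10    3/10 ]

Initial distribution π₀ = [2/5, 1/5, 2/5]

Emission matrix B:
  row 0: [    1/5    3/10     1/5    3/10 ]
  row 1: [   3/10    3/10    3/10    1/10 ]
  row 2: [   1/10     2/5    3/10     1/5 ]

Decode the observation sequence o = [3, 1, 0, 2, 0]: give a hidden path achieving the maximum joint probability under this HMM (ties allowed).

path = [0, 0, 1, 0, 1]

t=0: δ = [1.200e-01, 2.000e-02, 8.000e-02]  (obs o_0=3)
t=1: δ = [1.080e-02, 1.800e-02, 9.600e-03]  ψ = [0, 0, 0]  (obs o_1=1)
t=2: δ = [1.440e-03, 1.620e-03, 7.200e-04]  ψ = [1, 0, 1]  (obs o_2=0)
t=3: δ = [1.296e-04, 2.160e-04, 1.944e-04]  ψ = [1, 0, 1]  (obs o_3=2)
t=4: δ = [1.728e-05, 1.944e-05, 8.640e-06]  ψ = [1, 0, 1]  (obs o_4=0)
backtrack: best end state = 1; path = [0, 0, 1, 0, 1]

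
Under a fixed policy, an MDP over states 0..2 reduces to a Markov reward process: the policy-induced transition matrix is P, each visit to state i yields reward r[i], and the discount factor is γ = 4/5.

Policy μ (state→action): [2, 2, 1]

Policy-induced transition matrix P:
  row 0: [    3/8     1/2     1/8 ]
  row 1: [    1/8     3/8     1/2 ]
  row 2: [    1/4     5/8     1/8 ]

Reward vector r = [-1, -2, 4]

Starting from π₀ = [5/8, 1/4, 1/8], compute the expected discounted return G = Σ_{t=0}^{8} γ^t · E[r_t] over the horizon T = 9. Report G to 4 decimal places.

G = -0.8236

t=0: π = [0.6250, 0.2500, 0.1250], E[r] = -0.6250, γ^t·E[r] = -0.625000, running G = -0.625000
t=1: π = [0.2969, 0.4844, 0.2188], E[r] = -0.3906, γ^t·E[r] = -0.312500, running G = -0.937500
t=2: π = [0.2266, 0.4668, 0.3066], E[r] = 0.0664, γ^t·E[r] = 0.042500, running G = -0.895000
t=3: π = [0.2200, 0.4800, 0.3000], E[r] = 0.0203, γ^t·E[r] = 0.010375, running G = -0.884625
t=4: π = [0.2175, 0.4775, 0.3050], E[r] = 0.0475, γ^t·E[r] = 0.019438, running G = -0.865188
t=5: π = [0.2175, 0.4784, 0.3041], E[r] = 0.0419, γ^t·E[r] = 0.013728, running G = -0.851460
t=6: π = [0.2174, 0.4782, 0.3044], E[r] = 0.0439, γ^t·E[r] = 0.011498, running G = -0.839962
t=7: π = [0.2174, 0.4783, 0.3043], E[r] = 0.0434, γ^t·E[r] = 0.009092, running G = -0.830869
t=8: π = [0.2174, 0.4783, 0.3044], E[r] = 0.0435, γ^t·E[r] = 0.007300, running G = -0.823569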